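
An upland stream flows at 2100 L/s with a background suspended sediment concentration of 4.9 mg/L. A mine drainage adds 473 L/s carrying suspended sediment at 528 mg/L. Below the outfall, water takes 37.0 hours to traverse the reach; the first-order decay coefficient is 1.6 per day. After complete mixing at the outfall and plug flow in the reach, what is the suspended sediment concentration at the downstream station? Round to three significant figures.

8.58 mg/L

Mass balance: C = (2100·4.900 + 473.0·528.0) / 2573 = 260000/2573 = 101.1 mg/L.
Applying C = C₀e^(−kt): 101.1 × 0.08487 = 8.577 mg/L.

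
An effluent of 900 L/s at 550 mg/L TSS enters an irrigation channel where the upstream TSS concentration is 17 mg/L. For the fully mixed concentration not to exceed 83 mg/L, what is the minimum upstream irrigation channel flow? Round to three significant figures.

6370 L/s

Set C_mix = 83: (Q·17.00 + 900.0·550.0) / (Q + 900.0) = 83
→ Q = 900.0·(550.0 − 83)/(83 − 17.00) = 6368 L/s.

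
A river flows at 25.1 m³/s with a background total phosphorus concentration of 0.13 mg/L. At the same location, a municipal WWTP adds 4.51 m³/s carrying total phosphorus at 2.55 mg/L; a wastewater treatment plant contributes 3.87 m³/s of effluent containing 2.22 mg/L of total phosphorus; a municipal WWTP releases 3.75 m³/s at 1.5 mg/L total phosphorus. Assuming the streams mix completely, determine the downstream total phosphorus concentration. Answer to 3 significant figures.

0.778 mg/L

Conservation of mass: C = (25.10·0.1300 + 4.510·2.550 + 3.870·2.220 + 3.750·1.500) / 37.23 = 28.98/37.23 = 0.7784 mg/L.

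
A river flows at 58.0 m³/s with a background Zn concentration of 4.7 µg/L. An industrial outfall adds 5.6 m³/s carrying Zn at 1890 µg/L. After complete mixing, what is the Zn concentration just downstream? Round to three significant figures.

171 µg/L

After mixing, C = (58.00·4.700 + 5.600·1890) / 63.60 = 10860/63.60 = 170.7 µg/L.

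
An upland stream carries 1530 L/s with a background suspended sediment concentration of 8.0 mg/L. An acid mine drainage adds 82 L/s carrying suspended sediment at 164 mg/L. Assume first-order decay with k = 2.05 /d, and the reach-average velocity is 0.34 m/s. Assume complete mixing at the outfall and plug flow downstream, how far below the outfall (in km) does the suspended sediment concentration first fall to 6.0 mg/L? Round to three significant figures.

Mixed concentration C = ΣQC/ΣQ = (1530·8.000 + 82.00·164.0) / 1612 = 25690/1612 = 15.94 mg/L.
Set 15.94·exp(−k·t) = 6.0 → t = ln(15.94/6.0)/k = 41170 s = 11.44 h.
Distance = v·t = 0.34·41170 = 14000 m = 14.00 km.

14.0 km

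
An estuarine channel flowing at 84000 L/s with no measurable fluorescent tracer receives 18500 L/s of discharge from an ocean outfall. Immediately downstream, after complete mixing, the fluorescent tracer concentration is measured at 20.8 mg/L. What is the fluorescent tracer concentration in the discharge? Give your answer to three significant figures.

115 mg/L

Mass balance: 84000·0 + 18500·Cₑ = 102500·20.80
→ Cₑ = (102500·20.80 − 84000·0) / 18500 = 115.2 mg/L.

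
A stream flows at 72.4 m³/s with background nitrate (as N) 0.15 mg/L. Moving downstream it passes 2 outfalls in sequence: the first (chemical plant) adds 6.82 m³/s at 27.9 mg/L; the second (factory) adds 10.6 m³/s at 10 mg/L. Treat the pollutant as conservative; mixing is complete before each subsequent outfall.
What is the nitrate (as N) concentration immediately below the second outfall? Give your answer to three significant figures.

3.42 mg/L

After outfall 1: Q = 72.40 + 6.820 = 79.22 m³/s; C = (72.40·0.1500 + 6.820·27.90)/79.22 = 2.539 mg/L.
After outfall 2: Q = 79.22 + 10.60 = 89.82 m³/s; C = (79.22·2.539 + 10.60·10.00)/89.82 = 3.419 mg/L.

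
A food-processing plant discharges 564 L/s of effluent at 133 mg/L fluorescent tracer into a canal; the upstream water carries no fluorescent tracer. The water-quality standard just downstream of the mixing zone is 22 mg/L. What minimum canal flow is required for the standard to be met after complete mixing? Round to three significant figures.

2850 L/s

Set C_mix = 22: (Q·0 + 564.0·133.0) / (Q + 564.0) = 22
→ Q = 564.0·(133.0 − 22)/(22 − 0) = 2846 L/s.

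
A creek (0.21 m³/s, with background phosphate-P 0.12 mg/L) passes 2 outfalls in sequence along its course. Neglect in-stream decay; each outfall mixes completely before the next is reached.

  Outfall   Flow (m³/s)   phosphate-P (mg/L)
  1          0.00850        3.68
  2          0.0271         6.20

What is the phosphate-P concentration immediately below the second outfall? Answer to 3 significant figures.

0.914 mg/L

After outfall 1: Q = 0.2100 + 0.008500 = 0.2185 m³/s; C = (0.2100·0.1200 + 0.008500·3.680)/0.2185 = 0.2585 mg/L.
After outfall 2: Q = 0.2185 + 0.02710 = 0.2456 m³/s; C = (0.2185·0.2585 + 0.02710·6.200)/0.2456 = 0.9141 mg/L.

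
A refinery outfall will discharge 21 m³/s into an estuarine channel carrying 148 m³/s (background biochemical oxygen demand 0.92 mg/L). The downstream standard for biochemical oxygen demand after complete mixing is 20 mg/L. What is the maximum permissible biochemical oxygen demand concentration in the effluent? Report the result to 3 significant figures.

At the limit, (Qr·Cr + Qe·Cₑ)/(Qr + Qe) = 20:
Cₑ = (169.0·20 − 148.0·0.9200) / 21.00 = 154.5 mg/L.

154 mg/L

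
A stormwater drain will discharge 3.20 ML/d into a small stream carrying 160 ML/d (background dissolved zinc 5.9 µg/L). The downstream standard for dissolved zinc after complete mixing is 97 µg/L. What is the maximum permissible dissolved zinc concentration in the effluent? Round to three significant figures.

4650 µg/L

At the limit, (Qr·Cr + Qe·Cₑ)/(Qr + Qe) = 97:
Cₑ = (163.2·97 − 160.0·5.900) / 3.200 = 4652 µg/L.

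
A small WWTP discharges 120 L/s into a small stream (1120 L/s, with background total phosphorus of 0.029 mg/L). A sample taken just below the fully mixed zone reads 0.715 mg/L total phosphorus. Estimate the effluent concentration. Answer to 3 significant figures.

7.12 mg/L

Mass balance: 1120·0.02900 + 120.0·Cₑ = 1240·0.7150
→ Cₑ = (1240·0.7150 − 1120·0.02900) / 120.0 = 7.118 mg/L.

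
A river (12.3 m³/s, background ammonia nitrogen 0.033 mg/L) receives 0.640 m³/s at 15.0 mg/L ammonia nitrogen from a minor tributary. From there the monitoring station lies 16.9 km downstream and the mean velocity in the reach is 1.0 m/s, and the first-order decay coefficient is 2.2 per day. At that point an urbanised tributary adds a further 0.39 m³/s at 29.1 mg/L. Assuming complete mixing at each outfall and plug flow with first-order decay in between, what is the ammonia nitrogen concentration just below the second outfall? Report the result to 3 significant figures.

Mixed concentration C = ΣQC/ΣQ = (12.30·0.03300 + 0.6400·15.00) / 12.94 = 10.01/12.94 = 0.7733 mg/L; combined flow 12.94 m³/s.
Travel time t = 16.9·1000 / 1.0 = 16900 s = 4.694 h.
First-order decay: C = 0.7733·exp(−k·t) = 0.7733·0.6503 = 0.5028 mg/L.
Second outfall: C = (12.94·0.5028 + 0.3900·29.10)/13.33 = 1.340 mg/L.

1.34 mg/L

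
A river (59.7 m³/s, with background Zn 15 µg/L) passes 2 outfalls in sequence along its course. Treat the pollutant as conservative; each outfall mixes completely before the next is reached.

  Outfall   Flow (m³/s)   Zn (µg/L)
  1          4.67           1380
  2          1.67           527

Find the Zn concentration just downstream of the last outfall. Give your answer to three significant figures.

After outfall 1: Q = 59.70 + 4.670 = 64.37 m³/s; C = (59.70·15.00 + 4.670·1380)/64.37 = 114.0 µg/L.
After outfall 2: Q = 64.37 + 1.670 = 66.04 m³/s; C = (64.37·114.0 + 1.670·527.0)/66.04 = 124.5 µg/L.

124 µg/L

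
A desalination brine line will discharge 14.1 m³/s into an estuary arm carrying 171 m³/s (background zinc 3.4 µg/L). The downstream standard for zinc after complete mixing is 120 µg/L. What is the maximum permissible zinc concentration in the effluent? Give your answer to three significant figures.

1530 µg/L

At the limit, (Qr·Cr + Qe·Cₑ)/(Qr + Qe) = 120:
Cₑ = (185.1·120 − 171.0·3.400) / 14.10 = 1534 µg/L.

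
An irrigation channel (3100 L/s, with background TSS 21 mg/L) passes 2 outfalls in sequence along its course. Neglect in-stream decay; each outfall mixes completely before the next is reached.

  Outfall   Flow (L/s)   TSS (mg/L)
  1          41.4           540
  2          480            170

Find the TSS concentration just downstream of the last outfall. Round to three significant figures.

Below outfall 1: Q → 3141 L/s, C = (3100·21.00 + 41.40·540.0)/3141 = 27.84 mg/L.
Below outfall 2: Q → 3621 L/s, C = (3141·27.84 + 480.0·170.0)/3621 = 46.68 mg/L.

46.7 mg/L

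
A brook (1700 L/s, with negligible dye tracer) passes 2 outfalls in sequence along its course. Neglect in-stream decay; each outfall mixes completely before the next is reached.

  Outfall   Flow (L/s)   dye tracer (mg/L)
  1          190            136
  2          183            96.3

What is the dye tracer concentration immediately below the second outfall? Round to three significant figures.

Outfall 1: combined Q = 1890 L/s; C = (1700·0 + 190.0·136.0)/1890 = 13.67 mg/L.
Outfall 2: combined Q = 2073 L/s; C = (1890·13.67 + 183.0·96.30)/2073 = 20.97 mg/L.

21.0 mg/L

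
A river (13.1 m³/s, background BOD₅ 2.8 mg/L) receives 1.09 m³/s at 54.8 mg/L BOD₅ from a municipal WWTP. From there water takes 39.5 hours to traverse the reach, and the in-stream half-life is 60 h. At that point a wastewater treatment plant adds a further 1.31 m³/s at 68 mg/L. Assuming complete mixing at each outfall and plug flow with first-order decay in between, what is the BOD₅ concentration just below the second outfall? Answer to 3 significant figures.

9.69 mg/L

Flow-weighted average: C = (13.10·2.800 + 1.090·54.80) / 14.19 = 96.41/14.19 = 6.794 mg/L; combined flow 14.19 m³/s.
Half-life 60 h → k = ln 2 / 60 = 0.01155 h⁻¹ = 0.2773 d⁻¹.
Decay over the reach: 6.794·exp(−kt) = 6.794·0.6336 = 4.305 mg/L.
Second outfall: C = (14.19·4.305 + 1.310·68.00)/15.50 = 9.688 mg/L.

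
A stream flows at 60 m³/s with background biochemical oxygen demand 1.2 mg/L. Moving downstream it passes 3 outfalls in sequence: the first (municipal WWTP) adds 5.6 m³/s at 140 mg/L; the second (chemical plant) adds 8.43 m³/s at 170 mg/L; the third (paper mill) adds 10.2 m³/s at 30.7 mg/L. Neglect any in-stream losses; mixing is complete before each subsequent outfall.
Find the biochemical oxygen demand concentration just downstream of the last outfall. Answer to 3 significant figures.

30.9 mg/L

Outfall 1: combined Q = 65.60 m³/s; C = (60.00·1.200 + 5.600·140.0)/65.60 = 13.05 mg/L.
Outfall 2: combined Q = 74.03 m³/s; C = (65.60·13.05 + 8.430·170.0)/74.03 = 30.92 mg/L.
Outfall 3: combined Q = 84.23 m³/s; C = (74.03·30.92 + 10.20·30.70)/84.23 = 30.89 mg/L.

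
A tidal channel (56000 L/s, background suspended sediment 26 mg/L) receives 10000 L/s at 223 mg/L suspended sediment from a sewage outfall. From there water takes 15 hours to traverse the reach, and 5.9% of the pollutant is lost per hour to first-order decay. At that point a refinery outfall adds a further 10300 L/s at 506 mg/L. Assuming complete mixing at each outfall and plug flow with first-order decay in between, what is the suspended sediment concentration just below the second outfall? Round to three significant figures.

87.7 mg/L

After mixing, C = (56000·26.00 + 10000·223.0) / 66000 = 3686000/66000 = 55.85 mg/L; combined flow 66000 L/s.
5.9%/h lost → k = −ln(1 − 0.059) = 0.06081 h⁻¹.
After decay, C = 55.85 × e^(−kt) = 55.85 × 0.4016 = 22.43 mg/L.
At the second outfall, C = (66000·22.43 + 10300·506.0) / (66000 + 10300) = 87.71 mg/L.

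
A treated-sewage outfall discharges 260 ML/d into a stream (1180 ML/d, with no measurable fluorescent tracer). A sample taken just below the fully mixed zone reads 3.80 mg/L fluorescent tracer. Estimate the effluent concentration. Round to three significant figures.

Mass balance: 1180·0 + 260.0·Cₑ = 1440·3.800
→ Cₑ = (1440·3.800 − 1180·0) / 260.0 = 21.05 mg/L.

21.0 mg/L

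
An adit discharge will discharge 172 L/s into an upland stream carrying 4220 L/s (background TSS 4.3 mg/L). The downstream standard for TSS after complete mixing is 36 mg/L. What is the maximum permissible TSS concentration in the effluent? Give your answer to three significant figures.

814 mg/L

At the limit, (Qr·Cr + Qe·Cₑ)/(Qr + Qe) = 36:
Cₑ = (4392·36 − 4220·4.300) / 172.0 = 813.8 mg/L.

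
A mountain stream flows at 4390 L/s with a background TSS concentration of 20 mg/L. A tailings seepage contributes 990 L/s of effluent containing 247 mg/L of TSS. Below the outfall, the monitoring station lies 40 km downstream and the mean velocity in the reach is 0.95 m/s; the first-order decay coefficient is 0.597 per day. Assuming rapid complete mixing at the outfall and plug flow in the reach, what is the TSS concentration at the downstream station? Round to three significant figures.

46.2 mg/L

Mixed concentration C = ΣQC/ΣQ = (4390·20.00 + 990.0·247.0) / 5380 = 332300/5380 = 61.77 mg/L.
Travel time t = 40·1000 / 0.95 = 42110 s = 11.70 h.
First-order decay: C = 61.77·exp(−k·t) = 61.77·0.7476 = 46.18 mg/L.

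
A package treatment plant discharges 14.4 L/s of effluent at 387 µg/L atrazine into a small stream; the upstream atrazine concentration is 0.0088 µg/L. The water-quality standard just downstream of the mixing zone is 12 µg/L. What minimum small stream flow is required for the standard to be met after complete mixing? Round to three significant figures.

Set C_mix = 12: (Q·0.008800 + 14.40·387.0) / (Q + 14.40) = 12
→ Q = 14.40·(387.0 − 12)/(12 − 0.008800) = 450.3 L/s.

450 L/s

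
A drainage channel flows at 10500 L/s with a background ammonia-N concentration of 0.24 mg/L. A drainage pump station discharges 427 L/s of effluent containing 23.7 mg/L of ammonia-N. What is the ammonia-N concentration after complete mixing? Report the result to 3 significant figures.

1.16 mg/L

Mass balance: C = (10500·0.2400 + 427.0·23.70) / 10930 = 12640/10930 = 1.157 mg/L.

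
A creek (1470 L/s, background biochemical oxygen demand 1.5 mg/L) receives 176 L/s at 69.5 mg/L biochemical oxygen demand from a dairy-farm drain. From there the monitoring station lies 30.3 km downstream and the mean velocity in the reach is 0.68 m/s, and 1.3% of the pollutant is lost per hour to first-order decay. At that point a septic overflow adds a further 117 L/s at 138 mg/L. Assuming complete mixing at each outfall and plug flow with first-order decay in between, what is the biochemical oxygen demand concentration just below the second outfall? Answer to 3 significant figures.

16.1 mg/L

Mixed concentration C = ΣQC/ΣQ = (1470·1.500 + 176.0·69.50) / 1646 = 14440/1646 = 8.771 mg/L; combined flow 1646 L/s.
Travel time t = 30.3·1000 / 0.68 = 44560 s = 12.38 h.
1.3%/h lost → k = −ln(1 − 0.013) = 0.01309 h⁻¹.
First-order decay: C = 8.771·exp(−k·t) = 8.771·0.8505 = 7.459 mg/L.
Second outfall: C = (1646·7.459 + 117.0·138.0)/1763 = 16.12 mg/L.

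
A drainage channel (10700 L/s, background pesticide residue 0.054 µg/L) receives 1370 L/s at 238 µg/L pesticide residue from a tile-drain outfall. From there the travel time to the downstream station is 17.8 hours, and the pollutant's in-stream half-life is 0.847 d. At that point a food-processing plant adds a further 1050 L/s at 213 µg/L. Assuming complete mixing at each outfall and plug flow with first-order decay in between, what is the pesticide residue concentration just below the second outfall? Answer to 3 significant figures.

After mixing, C = (10700·0.05400 + 1370·238.0) / 12070 = 326600/12070 = 27.06 µg/L; combined flow 12070 L/s.
Half-life 0.847 d → k = ln 2 / 0.847 = 0.8184 d⁻¹.
First-order decay: C = 27.06·exp(−k·t) = 27.06·0.5450 = 14.75 µg/L.
Second outfall: C = (12070·14.75 + 1050·213.0)/13120 = 30.62 µg/L.

30.6 µg/L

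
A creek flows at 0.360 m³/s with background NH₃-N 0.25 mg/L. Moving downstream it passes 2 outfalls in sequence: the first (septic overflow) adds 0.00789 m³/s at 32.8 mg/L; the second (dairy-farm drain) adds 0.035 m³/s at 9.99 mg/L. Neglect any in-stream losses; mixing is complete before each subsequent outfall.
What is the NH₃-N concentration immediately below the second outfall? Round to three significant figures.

1.73 mg/L

After outfall 1: Q = 0.3600 + 0.007890 = 0.3679 m³/s; C = (0.3600·0.2500 + 0.007890·32.80)/0.3679 = 0.9481 mg/L.
After outfall 2: Q = 0.3679 + 0.03500 = 0.4029 m³/s; C = (0.3679·0.9481 + 0.03500·9.990)/0.4029 = 1.734 mg/L.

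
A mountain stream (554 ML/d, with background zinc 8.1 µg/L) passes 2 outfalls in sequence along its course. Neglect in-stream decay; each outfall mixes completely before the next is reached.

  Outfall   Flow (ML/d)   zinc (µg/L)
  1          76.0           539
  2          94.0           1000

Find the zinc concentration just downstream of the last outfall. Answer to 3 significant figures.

193 µg/L

Outfall 1: combined Q = 630.0 ML/d; C = (554.0·8.100 + 76.00·539.0)/630.0 = 72.15 µg/L.
Outfall 2: combined Q = 724.0 ML/d; C = (630.0·72.15 + 94.00·1000)/724.0 = 192.6 µg/L.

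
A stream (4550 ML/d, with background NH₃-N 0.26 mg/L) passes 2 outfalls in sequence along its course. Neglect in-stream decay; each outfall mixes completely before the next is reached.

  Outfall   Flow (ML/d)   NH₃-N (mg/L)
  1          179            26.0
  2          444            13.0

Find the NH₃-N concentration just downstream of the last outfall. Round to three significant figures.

Below outfall 1: Q → 4729 ML/d, C = (4550·0.2600 + 179.0·26.00)/4729 = 1.234 mg/L.
Below outfall 2: Q → 5173 ML/d, C = (4729·1.234 + 444.0·13.00)/5173 = 2.244 mg/L.

2.24 mg/L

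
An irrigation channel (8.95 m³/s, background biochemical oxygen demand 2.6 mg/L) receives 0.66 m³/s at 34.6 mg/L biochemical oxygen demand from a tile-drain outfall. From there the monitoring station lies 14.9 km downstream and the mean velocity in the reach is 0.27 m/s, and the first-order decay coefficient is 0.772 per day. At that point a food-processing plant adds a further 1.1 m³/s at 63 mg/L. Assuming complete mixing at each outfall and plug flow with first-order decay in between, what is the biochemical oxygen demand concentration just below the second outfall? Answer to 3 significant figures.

9.10 mg/L

Flow-weighted average: C = (8.950·2.600 + 0.6600·34.60) / 9.610 = 46.11/9.610 = 4.798 mg/L; combined flow 9.610 m³/s.
Travel time t = 14.9·1000 / 0.27 = 55190 s = 15.33 h.
Decay over the reach: 4.798·exp(−kt) = 4.798·0.6107 = 2.930 mg/L.
Second outfall: C = (9.610·2.930 + 1.100·63.00)/10.71 = 9.100 mg/L.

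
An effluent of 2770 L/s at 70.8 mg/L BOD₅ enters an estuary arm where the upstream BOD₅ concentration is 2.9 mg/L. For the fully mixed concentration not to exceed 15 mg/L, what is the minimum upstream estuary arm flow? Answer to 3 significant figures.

Set C_mix = 15: (Q·2.900 + 2770·70.80) / (Q + 2770) = 15
→ Q = 2770·(70.80 − 15)/(15 − 2.900) = 12770 L/s.

12800 L/s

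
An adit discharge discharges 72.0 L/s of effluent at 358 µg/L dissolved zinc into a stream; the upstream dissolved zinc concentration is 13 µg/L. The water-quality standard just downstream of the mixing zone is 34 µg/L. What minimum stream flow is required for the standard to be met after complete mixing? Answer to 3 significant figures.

Set C_mix = 34: (Q·13.00 + 72.00·358.0) / (Q + 72.00) = 34
→ Q = 72.00·(358.0 − 34)/(34 − 13.00) = 1111 L/s.

1110 L/s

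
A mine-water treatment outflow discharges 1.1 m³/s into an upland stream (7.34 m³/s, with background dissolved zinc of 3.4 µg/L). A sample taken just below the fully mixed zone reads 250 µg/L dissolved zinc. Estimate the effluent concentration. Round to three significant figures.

1900 µg/L

Mass balance: 7.340·3.400 + 1.100·Cₑ = 8.440·250.0
→ Cₑ = (8.440·250.0 − 7.340·3.400) / 1.100 = 1895 µg/L.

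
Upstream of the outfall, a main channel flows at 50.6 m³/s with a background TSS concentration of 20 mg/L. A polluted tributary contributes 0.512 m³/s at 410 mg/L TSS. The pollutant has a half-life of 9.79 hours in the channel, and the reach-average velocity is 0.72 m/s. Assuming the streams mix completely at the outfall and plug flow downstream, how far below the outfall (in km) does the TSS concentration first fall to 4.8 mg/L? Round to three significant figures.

Mass balance: C = (50.60·20.00 + 0.5120·410.0) / 51.11 = 1222/51.11 = 23.91 mg/L.
Half-life 9.79 h → k = ln 2 / 9.79 = 0.07080 h⁻¹ = 1.699 d⁻¹.
Set 23.91·exp(−k·t) = 4.8 → t = ln(23.91/4.8)/k = 81640 s = 22.68 h.
Distance = v·t = 0.72·81640 = 58780 m = 58.78 km.

58.8 km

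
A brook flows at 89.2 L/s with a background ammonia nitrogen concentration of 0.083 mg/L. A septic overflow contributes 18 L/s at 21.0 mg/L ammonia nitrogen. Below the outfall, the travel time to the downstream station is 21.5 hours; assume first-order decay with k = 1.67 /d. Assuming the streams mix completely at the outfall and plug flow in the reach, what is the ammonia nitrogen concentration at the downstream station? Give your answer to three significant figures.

0.805 mg/L

Flow-weighted average: C = (89.20·0.08300 + 18.00·21.00) / 107.2 = 385.4/107.2 = 3.595 mg/L.
Decay over the reach: 3.595·exp(−kt) = 3.595·0.2240 = 0.8054 mg/L.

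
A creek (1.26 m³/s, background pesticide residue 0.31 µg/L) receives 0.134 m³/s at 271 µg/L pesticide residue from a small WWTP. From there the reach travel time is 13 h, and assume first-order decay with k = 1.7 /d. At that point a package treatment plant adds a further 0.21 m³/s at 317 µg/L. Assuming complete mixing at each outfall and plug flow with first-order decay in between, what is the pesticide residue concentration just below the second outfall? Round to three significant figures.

After mixing, C = (1.260·0.3100 + 0.1340·271.0) / 1.394 = 36.70/1.394 = 26.33 µg/L; combined flow 1.394 m³/s.
After decay, C = 26.33 × e^(−kt) = 26.33 × 0.3982 = 10.48 µg/L.
Second outfall: C = (1.394·10.48 + 0.2100·317.0)/1.604 = 50.61 µg/L.

50.6 µg/L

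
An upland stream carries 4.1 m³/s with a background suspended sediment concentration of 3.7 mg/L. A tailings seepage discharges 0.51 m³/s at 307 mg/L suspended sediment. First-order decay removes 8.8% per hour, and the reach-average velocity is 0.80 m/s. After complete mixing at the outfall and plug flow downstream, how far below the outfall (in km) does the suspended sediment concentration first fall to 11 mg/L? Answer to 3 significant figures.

38.1 km

After mixing, C = (4.100·3.700 + 0.5100·307.0) / 4.610 = 171.7/4.610 = 37.25 mg/L.
8.8%/h lost → k = −ln(1 − 0.088) = 0.09212 h⁻¹.
Set 37.25·exp(−k·t) = 11 → t = ln(37.25/11)/k = 47670 s = 13.24 h.
Distance = v·t = 0.80·47670 = 38140 m = 38.14 km.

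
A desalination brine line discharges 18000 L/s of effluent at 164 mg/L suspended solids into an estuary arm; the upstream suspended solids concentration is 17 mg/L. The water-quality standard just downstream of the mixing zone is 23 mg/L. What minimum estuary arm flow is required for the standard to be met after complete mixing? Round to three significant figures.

Set C_mix = 23: (Q·17.00 + 18000·164.0) / (Q + 18000) = 23
→ Q = 18000·(164.0 − 23)/(23 − 17.00) = 423000 L/s.

423000 L/s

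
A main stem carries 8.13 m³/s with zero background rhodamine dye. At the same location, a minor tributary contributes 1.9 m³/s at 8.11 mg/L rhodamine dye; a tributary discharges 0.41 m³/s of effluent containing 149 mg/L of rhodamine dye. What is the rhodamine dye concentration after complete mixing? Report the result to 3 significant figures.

After mixing, C = (8.130·0 + 1.900·8.110 + 0.4100·149.0) / 10.44 = 76.50/10.44 = 7.327 mg/L.

7.33 mg/L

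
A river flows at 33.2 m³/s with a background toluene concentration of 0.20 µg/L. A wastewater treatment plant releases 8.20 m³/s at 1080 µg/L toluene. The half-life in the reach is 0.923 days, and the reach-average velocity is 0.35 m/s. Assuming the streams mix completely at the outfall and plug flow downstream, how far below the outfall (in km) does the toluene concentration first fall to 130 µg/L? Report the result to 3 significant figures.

Mass balance: C = (33.20·0.2000 + 8.200·1080) / 41.40 = 8863/41.40 = 214.1 µg/L.
Half-life 0.923 d → k = ln 2 / 0.923 = 0.7510 d⁻¹.
Set 214.1·exp(−k·t) = 130 → t = ln(214.1/130)/k = 57390 s = 15.94 h.
Distance = v·t = 0.35·57390 = 20080 m = 20.08 km.

20.1 km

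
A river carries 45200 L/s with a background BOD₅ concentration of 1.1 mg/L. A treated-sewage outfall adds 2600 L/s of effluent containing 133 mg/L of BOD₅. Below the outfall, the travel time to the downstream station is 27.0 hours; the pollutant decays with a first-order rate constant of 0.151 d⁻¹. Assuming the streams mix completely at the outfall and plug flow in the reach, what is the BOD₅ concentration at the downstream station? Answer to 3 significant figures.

6.98 mg/L

Flow-weighted average: C = (45200·1.100 + 2600·133.0) / 47800 = 395500/47800 = 8.274 mg/L.
First-order decay: C = 8.274·exp(−k·t) = 8.274·0.8438 = 6.982 mg/L.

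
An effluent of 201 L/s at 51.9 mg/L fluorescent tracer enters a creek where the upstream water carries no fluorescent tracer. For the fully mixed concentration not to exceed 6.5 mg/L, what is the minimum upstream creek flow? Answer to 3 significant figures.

Set C_mix = 6.5: (Q·0 + 201.0·51.90) / (Q + 201.0) = 6.5
→ Q = 201.0·(51.90 − 6.5)/(6.5 − 0) = 1404 L/s.

1400 L/s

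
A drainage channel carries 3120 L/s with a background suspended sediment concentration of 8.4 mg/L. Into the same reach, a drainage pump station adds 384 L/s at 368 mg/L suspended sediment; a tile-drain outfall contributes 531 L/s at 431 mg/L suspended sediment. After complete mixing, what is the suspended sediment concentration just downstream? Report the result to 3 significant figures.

Conservation of mass: C = (3120·8.400 + 384.0·368.0 + 531.0·431.0) / 4035 = 396400/4035 = 98.24 mg/L.

98.2 mg/L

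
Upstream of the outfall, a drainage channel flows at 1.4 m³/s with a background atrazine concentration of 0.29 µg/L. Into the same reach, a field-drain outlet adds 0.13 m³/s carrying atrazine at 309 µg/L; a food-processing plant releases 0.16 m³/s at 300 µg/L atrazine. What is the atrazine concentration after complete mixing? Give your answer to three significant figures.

52.4 µg/L

After mixing, C = (1.400·0.2900 + 0.1300·309.0 + 0.1600·300.0) / 1.690 = 88.58/1.690 = 52.41 µg/L.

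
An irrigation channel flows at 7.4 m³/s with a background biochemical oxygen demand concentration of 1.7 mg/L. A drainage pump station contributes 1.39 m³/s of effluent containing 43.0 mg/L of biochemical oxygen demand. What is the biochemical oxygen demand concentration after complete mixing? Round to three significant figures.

After mixing, C = (7.400·1.700 + 1.390·43.00) / 8.790 = 72.35/8.790 = 8.231 mg/L.

8.23 mg/L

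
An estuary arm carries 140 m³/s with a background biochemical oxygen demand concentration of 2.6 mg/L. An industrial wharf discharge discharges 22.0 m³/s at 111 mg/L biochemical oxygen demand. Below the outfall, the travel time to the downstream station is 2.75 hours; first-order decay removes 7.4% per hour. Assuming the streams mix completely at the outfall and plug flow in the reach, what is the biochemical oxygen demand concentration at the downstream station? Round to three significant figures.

14.0 mg/L

Conservation of mass: C = (140.0·2.600 + 22.00·111.0) / 162.0 = 2806/162.0 = 17.32 mg/L.
7.4%/h lost → k = −ln(1 − 0.074) = 0.07688 h⁻¹.
After decay, C = 17.32 × e^(−kt) = 17.32 × 0.8094 = 14.02 mg/L.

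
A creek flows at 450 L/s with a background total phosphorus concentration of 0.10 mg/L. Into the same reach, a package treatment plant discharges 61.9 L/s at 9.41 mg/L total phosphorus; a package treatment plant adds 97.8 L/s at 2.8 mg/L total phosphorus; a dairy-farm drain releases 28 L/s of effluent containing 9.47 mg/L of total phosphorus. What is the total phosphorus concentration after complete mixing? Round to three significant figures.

After mixing, C = (450.0·0.1000 + 61.90·9.410 + 97.80·2.800 + 28.00·9.470) / 637.7 = 1166/637.7 = 1.829 mg/L.

1.83 mg/L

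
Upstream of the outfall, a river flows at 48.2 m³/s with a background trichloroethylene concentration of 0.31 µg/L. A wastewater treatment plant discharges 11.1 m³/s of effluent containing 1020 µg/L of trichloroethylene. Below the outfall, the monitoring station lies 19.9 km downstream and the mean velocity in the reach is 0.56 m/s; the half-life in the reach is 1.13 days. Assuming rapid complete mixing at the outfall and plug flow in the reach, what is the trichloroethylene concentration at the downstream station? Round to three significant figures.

Mixed concentration C = ΣQC/ΣQ = (48.20·0.3100 + 11.10·1020) / 59.30 = 11340/59.30 = 191.2 µg/L.
Travel time t = 19.9·1000 / 0.56 = 35540 s = 9.871 h.
Half-life 1.13 d → k = ln 2 / 1.13 = 0.6134 d⁻¹.
Decay over the reach: 191.2·exp(−kt) = 191.2·0.7770 = 148.6 µg/L.

149 µg/L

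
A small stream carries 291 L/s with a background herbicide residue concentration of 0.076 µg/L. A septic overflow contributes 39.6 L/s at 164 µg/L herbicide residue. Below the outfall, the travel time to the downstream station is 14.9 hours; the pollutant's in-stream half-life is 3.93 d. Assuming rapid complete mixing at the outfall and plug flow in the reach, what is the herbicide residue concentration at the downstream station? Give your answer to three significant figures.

Mixed concentration C = ΣQC/ΣQ = (291.0·0.07600 + 39.60·164.0) / 330.6 = 6517/330.6 = 19.71 µg/L.
Half-life 3.93 d → k = ln 2 / 3.93 = 0.1764 d⁻¹.
Applying C = C₀e^(−kt): 19.71 × 0.8963 = 17.67 µg/L.

17.7 µg/L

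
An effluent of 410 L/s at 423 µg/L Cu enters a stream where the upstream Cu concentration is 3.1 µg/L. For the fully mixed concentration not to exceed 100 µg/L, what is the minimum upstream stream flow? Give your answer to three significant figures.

Set C_mix = 100: (Q·3.100 + 410.0·423.0) / (Q + 410.0) = 100
→ Q = 410.0·(423.0 − 100)/(100 − 3.100) = 1367 L/s.

1370 L/s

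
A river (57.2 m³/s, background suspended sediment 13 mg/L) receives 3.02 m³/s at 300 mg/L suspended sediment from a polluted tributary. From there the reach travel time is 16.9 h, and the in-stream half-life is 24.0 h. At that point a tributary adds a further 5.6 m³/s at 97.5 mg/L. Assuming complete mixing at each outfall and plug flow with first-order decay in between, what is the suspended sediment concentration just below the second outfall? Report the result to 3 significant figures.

23.7 mg/L

Conservation of mass: C = (57.20·13.00 + 3.020·300.0) / 60.22 = 1650/60.22 = 27.39 mg/L; combined flow 60.22 m³/s.
Half-life 24.0 h → k = ln 2 / 24.0 = 0.02888 h⁻¹ = 0.6931 d⁻¹.
Applying C = C₀e^(−kt): 27.39 × 0.6138 = 16.81 mg/L.
Second outfall: C = (60.22·16.81 + 5.600·97.50)/65.82 = 23.68 mg/L.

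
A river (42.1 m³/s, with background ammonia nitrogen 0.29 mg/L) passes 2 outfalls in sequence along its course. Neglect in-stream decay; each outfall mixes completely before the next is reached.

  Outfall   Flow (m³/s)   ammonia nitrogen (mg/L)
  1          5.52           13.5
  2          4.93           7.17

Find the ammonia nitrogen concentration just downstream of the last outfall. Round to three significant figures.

Outfall 1: combined Q = 47.62 m³/s; C = (42.10·0.2900 + 5.520·13.50)/47.62 = 1.821 mg/L.
Outfall 2: combined Q = 52.55 m³/s; C = (47.62·1.821 + 4.930·7.170)/52.55 = 2.323 mg/L.

2.32 mg/L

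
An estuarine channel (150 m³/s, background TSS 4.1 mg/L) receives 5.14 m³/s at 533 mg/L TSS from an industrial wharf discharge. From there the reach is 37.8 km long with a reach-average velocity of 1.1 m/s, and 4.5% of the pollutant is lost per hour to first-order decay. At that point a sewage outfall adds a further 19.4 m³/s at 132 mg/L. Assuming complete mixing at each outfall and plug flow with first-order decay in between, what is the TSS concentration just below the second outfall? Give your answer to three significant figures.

27.1 mg/L

Mass balance: C = (150.0·4.100 + 5.140·533.0) / 155.1 = 3355/155.1 = 21.62 mg/L; combined flow 155.1 m³/s.
Travel time t = 37.8·1000 / 1.1 = 34360 s = 9.545 h.
4.5%/h lost → k = −ln(1 − 0.045) = 0.04604 h⁻¹.
First-order decay: C = 21.62·exp(−k·t) = 21.62·0.6444 = 13.93 mg/L.
Second outfall: C = (155.1·13.93 + 19.40·132.0)/174.5 = 27.06 mg/L.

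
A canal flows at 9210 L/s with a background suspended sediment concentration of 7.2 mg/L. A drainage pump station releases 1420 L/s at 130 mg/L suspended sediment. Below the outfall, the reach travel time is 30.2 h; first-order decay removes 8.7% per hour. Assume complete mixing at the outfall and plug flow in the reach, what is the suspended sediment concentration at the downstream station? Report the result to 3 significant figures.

1.51 mg/L

Conservation of mass: C = (9210·7.200 + 1420·130.0) / 10630 = 250900/10630 = 23.60 mg/L.
8.7%/h lost → k = −ln(1 − 0.087) = 0.09102 h⁻¹.
After decay, C = 23.60 × e^(−kt) = 23.60 × 0.06401 = 1.511 mg/L.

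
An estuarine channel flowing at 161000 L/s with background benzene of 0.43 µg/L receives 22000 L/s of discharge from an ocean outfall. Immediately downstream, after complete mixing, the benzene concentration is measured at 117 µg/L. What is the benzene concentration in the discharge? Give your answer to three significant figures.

970 µg/L

Mass balance: 161000·0.4300 + 22000·Cₑ = 183000·117.0
→ Cₑ = (183000·117.0 − 161000·0.4300) / 22000 = 970.1 µg/L.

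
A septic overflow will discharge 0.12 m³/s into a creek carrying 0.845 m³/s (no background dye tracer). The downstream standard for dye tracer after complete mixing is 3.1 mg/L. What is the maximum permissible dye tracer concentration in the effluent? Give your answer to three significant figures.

24.9 mg/L

At the limit, (Qr·Cr + Qe·Cₑ)/(Qr + Qe) = 3.1:
Cₑ = (0.9650·3.1 − 0.8450·0) / 0.1200 = 24.93 mg/L.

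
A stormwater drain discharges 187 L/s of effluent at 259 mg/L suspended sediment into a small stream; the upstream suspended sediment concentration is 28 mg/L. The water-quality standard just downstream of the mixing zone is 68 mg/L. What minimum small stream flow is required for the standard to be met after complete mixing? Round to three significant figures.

Set C_mix = 68: (Q·28.00 + 187.0·259.0) / (Q + 187.0) = 68
→ Q = 187.0·(259.0 − 68)/(68 − 28.00) = 892.9 L/s.

893 L/s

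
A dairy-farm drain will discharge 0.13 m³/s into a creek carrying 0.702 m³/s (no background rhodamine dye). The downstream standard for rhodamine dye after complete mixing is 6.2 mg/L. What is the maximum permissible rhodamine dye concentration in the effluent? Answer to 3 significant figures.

At the limit, (Qr·Cr + Qe·Cₑ)/(Qr + Qe) = 6.2:
Cₑ = (0.8320·6.2 − 0.7020·0) / 0.1300 = 39.68 mg/L.

39.7 mg/L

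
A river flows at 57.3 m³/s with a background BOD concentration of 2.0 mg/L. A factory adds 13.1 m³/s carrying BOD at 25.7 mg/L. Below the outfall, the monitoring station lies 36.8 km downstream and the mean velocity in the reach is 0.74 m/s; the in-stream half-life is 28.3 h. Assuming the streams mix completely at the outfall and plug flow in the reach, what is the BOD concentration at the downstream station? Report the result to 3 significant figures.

4.57 mg/L

Mass balance: C = (57.30·2.000 + 13.10·25.70) / 70.40 = 451.3/70.40 = 6.410 mg/L.
Travel time t = 36.8·1000 / 0.74 = 49730 s = 13.81 h.
Half-life 28.3 h → k = ln 2 / 28.3 = 0.02449 h⁻¹ = 0.5878 d⁻¹.
Decay over the reach: 6.410·exp(−kt) = 6.410·0.7130 = 4.570 mg/L.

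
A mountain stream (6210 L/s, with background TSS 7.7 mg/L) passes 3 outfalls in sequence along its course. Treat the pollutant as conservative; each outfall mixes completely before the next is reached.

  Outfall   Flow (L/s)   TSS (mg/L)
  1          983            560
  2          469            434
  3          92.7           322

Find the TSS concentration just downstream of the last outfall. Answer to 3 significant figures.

After outfall 1: Q = 6210 + 983.0 = 7193 L/s; C = (6210·7.700 + 983.0·560.0)/7193 = 83.18 mg/L.
After outfall 2: Q = 7193 + 469.0 = 7662 L/s; C = (7193·83.18 + 469.0·434.0)/7662 = 104.7 mg/L.
After outfall 3: Q = 7662 + 92.70 = 7755 L/s; C = (7662·104.7 + 92.70·322.0)/7755 = 107.3 mg/L.

107 mg/L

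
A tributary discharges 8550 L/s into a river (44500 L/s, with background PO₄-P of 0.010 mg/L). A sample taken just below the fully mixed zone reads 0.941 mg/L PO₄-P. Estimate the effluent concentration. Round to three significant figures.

5.79 mg/L

Mass balance: 44500·0.01000 + 8550·Cₑ = 53050·0.9410
→ Cₑ = (53050·0.9410 − 44500·0.01000) / 8550 = 5.787 mg/L.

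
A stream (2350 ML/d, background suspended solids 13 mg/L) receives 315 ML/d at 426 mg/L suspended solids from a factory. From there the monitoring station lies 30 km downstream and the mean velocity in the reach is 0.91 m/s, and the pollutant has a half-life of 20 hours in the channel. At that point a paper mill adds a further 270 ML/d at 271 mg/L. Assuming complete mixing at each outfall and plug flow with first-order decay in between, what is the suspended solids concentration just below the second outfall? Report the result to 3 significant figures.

Mass balance: C = (2350·13.00 + 315.0·426.0) / 2665 = 164700/2665 = 61.82 mg/L; combined flow 2665 ML/d.
Travel time t = 30·1000 / 0.91 = 32970 s = 9.158 h.
Half-life 20 h → k = ln 2 / 20 = 0.03466 h⁻¹ = 0.8318 d⁻¹.
Applying C = C₀e^(−kt): 61.82 × 0.7281 = 45.01 mg/L.
Second outfall: C = (2665·45.01 + 270.0·271.0)/2935 = 65.80 mg/L.

65.8 mg/L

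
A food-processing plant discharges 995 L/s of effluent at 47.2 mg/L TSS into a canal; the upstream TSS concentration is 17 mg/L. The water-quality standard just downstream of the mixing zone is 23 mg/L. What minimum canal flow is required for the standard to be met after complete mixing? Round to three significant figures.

4010 L/s

Set C_mix = 23: (Q·17.00 + 995.0·47.20) / (Q + 995.0) = 23
→ Q = 995.0·(47.20 − 23)/(23 − 17.00) = 4013 L/s.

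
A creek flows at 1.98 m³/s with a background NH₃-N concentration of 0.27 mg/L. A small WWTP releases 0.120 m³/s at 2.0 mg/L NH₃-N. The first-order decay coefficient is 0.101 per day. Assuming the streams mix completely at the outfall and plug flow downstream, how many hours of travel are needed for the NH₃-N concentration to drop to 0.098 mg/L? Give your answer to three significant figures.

315 h

After mixing, C = (1.980·0.2700 + 0.1200·2.000) / 2.100 = 0.7746/2.100 = 0.3689 mg/L.
0.3689·exp(−k·t) = 0.098 → t = ln(0.3689/0.098)/k = 1134000 s = 315.0 h.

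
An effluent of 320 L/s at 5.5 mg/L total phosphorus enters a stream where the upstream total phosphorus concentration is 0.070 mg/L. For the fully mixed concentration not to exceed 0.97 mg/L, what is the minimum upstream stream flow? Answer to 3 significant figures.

1610 L/s

Set C_mix = 0.97: (Q·0.07000 + 320.0·5.500) / (Q + 320.0) = 0.97
→ Q = 320.0·(5.500 − 0.97)/(0.97 − 0.07000) = 1611 L/s.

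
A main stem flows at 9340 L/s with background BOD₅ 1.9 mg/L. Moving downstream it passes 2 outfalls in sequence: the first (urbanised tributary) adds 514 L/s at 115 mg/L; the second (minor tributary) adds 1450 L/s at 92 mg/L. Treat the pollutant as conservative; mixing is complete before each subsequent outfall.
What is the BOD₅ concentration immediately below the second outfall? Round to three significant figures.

18.6 mg/L

Below outfall 1: Q → 9854 L/s, C = (9340·1.900 + 514.0·115.0)/9854 = 7.799 mg/L.
Below outfall 2: Q → 11300 L/s, C = (9854·7.799 + 1450·92.00)/11300 = 18.60 mg/L.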